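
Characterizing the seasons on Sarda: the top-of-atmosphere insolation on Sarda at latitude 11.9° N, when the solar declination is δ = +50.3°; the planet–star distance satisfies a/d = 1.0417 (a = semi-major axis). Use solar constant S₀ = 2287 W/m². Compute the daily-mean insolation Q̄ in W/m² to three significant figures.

Q̄ ≈ 707 W/m²

cos H₀ = −tan(+11.9°) tan(+50.300°) = -0.2538, H₀ = 1.8274 rad.
Bracket: H₀ sin φ sin δ + cos φ cos δ sin H₀ = 1.8274×0.20620×0.76940 + 0.97851×0.63877×0.96725 = 0.289918 + 0.604573 = 0.894491.
Inverse-square distance factor (a/d)² = 1.0417² = 1.085139.
Q̄ = (S₀/π) × 1.085139 × [bracket] = (2287/π) × 1.085139 × 0.894491 = 706.6 W/m².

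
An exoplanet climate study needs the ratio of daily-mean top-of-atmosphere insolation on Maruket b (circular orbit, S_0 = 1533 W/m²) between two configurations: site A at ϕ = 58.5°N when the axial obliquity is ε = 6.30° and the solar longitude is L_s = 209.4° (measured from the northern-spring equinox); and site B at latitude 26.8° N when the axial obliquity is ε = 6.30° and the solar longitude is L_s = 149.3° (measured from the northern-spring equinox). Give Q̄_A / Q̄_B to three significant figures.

— Configuration A (ϕ=+58.5°):
Solar declination: sin δ = sin ε · sin L_s = sin 6.30° × sin 209.4° = -0.05387, so δ = -3.088°.
cos h₀ = −tan(+58.5°) tan(-3.088°) = 0.0880, h₀ = 1.4826 rad.
Bracket: h₀ sin ϕ sin δ + cos ϕ cos δ sin h₀ = 1.4826×0.85264×-0.05387 + 0.52250×0.99855×0.99612 = -0.068098 + 0.519718 = 0.451620.
Q̄ = (S_0/π) × [bracket] = (1533/π) × 0.451620 = 220.38 W/m².
— Configuration B (ϕ=+26.8°):
Solar declination: sin δ = sin ε · sin L_s = sin 6.30° × sin 149.3° = 0.05602, so δ = +3.212°.
cos h₀ = −tan(+26.8°) tan(+3.212°) = -0.0283, h₀ = 1.5991 rad.
Bracket: h₀ sin ϕ sin δ + cos ϕ cos δ sin h₀ = 1.5991×0.45088×0.05602 + 0.89259×0.99843×0.99960 = 0.040391 + 0.890832 = 0.931223.
Q̄ = (S_0/π) × [bracket] = (1533/π) × 0.931223 = 454.41 W/m².
Ratio Q̄_A / Q̄_B = 220.38 / 454.41 = 0.4850.

Q̄_A / Q̄_B ≈ 0.485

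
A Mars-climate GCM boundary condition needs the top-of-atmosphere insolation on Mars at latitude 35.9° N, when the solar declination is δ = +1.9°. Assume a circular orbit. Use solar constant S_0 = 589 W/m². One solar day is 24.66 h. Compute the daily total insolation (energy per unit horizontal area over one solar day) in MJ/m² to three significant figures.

14.0 MJ/m²

cos h₀ = −tan(+35.9°) tan(+1.900°) = -0.0240, h₀ = 1.5948 rad.
Bracket: h₀ sin ϕ sin δ + cos ϕ cos δ sin h₀ = 1.5948×0.58637×0.03316 + 0.81004×0.99945×0.99971 = 0.031009 + 0.809360 = 0.840369.
Q̄ = (S_0/π) × [bracket] = (589/π) × 0.840369 = 157.56 W/m².
Daily total = Q̄ × 24.66 h × 3600 s/h = 157.56 × 24.66 × 3600 / 10⁶ = 13.99 MJ/m².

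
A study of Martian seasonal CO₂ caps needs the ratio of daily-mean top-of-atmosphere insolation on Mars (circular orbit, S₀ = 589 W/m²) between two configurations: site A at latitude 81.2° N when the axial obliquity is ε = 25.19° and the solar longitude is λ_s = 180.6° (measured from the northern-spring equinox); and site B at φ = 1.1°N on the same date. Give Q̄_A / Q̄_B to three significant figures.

— Configuration A (φ=+81.2°):
Solar declination: sin δ = sin ε · sin λ_s = sin 25.19° × sin 180.6° = -0.00446, so δ = -0.255°.
cos H₀ = −tan(+81.2°) tan(-0.255°) = 0.0288, H₀ = 1.5420 rad.
Bracket: H₀ sin φ sin δ + cos φ cos δ sin H₀ = 1.5420×0.98823×-0.00446 + 0.15299×0.99999×0.99959 = -0.006796 + 0.152926 = 0.146130.
Q̄ = (S₀/π) × [bracket] = (589/π) × 0.146130 = 27.397 W/m².
— Configuration B (φ=+1.1°):
cos H₀ = −tan(+1.1°) tan(-0.255°) = 0.0001, H₀ = 1.5707 rad.
Bracket: H₀ sin φ sin δ + cos φ cos δ sin H₀ = 1.5707×0.01920×-0.00446 + 0.99982×0.99999×1.00000 = -0.000135 + 0.999810 = 0.999675.
Q̄ = (S₀/π) × [bracket] = (589/π) × 0.999675 = 187.42 W/m².
Ratio Q̄_A / Q̄_B = 27.397 / 187.42 = 0.1462.

Q̄_A / Q̄_B ≈ 0.146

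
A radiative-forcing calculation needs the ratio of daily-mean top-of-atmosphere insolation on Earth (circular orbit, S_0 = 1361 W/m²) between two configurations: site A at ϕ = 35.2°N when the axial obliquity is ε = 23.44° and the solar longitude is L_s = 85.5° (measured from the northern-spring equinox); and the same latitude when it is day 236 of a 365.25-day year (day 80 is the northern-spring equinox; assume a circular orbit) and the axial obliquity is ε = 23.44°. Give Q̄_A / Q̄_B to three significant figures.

— Configuration A (ϕ=+35.2°):
Solar declination: sin δ = sin ε · sin L_s = sin 23.44° × sin 85.5° = 0.39656, so δ = +23.363°.
cos h₀ = −tan(+35.2°) tan(+23.363°) = -0.3047, h₀ = 1.8805 rad.
Bracket: h₀ sin ϕ sin δ + cos ϕ cos δ sin h₀ = 1.8805×0.57643×0.39656 + 0.81714×0.91801×0.95244 = 0.429862 + 0.714466 = 1.144328.
Q̄ = (S_0/π) × [bracket] = (1361/π) × 1.144328 = 495.75 W/m².
— Configuration B (ϕ=+35.2°):
Solar longitude: L_s = 360° × (236 − 80)/365.25 = 153.758°.
sin δ = sin 23.44° × sin 153.758° = 0.17589, so δ = +10.130°.
cos h₀ = −tan(+35.2°) tan(+10.130°) = -0.1260, h₀ = 1.6972 rad.
Bracket: h₀ sin ϕ sin δ + cos ϕ cos δ sin h₀ = 1.6972×0.57643×0.17589 + 0.81714×0.98441×0.99202 = 0.172076 + 0.797982 = 0.970058.
Q̄ = (S_0/π) × [bracket] = (1361/π) × 0.970058 = 420.25 W/m².
Ratio Q̄_A / Q̄_B = 495.75 / 420.25 = 1.180.

Q̄_A / Q̄_B ≈ 1.18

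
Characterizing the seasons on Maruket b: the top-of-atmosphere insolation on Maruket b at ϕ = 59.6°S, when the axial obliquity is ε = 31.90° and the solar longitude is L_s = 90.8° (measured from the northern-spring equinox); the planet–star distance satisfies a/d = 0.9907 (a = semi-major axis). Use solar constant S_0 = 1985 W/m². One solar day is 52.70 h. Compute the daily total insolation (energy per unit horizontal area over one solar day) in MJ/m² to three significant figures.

0.00 MJ/m²

Solar declination: sin δ = sin ε · sin L_s = sin 31.90° × sin 90.8° = 0.52839, so δ = +31.897°.
cos h₀ = −tan(-59.6°) tan(+31.897°) = 1.0608 ≥ 1 ⇒ polar night, h₀ = 0 and Q̄ = 0.
Inverse-square distance factor (a/d)² = 0.9907² = 0.981486.
Daily total = Q̄ × 52.70 h × 3600 s/h = 0.00 MJ/m².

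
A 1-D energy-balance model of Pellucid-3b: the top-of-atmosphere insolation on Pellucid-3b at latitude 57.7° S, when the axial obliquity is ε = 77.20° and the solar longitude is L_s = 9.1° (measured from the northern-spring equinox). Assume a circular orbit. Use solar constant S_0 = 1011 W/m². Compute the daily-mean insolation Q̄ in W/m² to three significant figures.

Solar declination: sin δ = sin ε · sin L_s = sin 77.20° × sin 9.1° = 0.15423, so δ = +8.872°.
cos h₀ = −tan(-57.7°) tan(+8.872°) = 0.2469, h₀ = 1.3213 rad.
Bracket: h₀ sin ϕ sin δ + cos ϕ cos δ sin h₀ = 1.3213×-0.84526×0.15423 + 0.53435×0.98804×0.96904 = -0.172251 + 0.511614 = 0.339363.
Q̄ = (S_0/π) × [bracket] = (1011/π) × 0.339363 = 109.2 W/m².

Q̄ ≈ 109 W/m²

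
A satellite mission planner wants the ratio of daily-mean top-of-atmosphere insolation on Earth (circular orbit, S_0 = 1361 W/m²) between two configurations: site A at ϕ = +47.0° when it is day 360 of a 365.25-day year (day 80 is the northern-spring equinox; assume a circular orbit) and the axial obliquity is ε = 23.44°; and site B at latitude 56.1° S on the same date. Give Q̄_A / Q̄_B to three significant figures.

Q̄_A / Q̄_B ≈ 0.211

— Configuration A (ϕ=+47.0°):
Solar longitude: L_s = 360° × (360 − 80)/365.25 = 275.975°.
sin δ = sin 23.44° × sin 275.975° = -0.39563, so δ = -23.305°.
cos h₀ = −tan(+47.0°) tan(-23.305°) = 0.4619, h₀ = 1.0906 rad.
Bracket: h₀ sin ϕ sin δ + cos ϕ cos δ sin h₀ = 1.0906×0.73135×-0.39563 + 0.68200×0.91841×0.88691 = -0.315559 + 0.555521 = 0.239962.
Q̄ = (S_0/π) × [bracket] = (1361/π) × 0.239962 = 103.96 W/m².
— Configuration B (ϕ=-56.1°):
cos h₀ = −tan(-56.1°) tan(-23.305°) = -0.6411, h₀ = 2.2667 rad.
Bracket: h₀ sin ϕ sin δ + cos ϕ cos δ sin h₀ = 2.2667×-0.83001×-0.39563 + 0.55775×0.91841×0.76749 = 0.744332 + 0.393142 = 1.137474.
Q̄ = (S_0/π) × [bracket] = (1361/π) × 1.137474 = 492.78 W/m².
Ratio Q̄_A / Q̄_B = 103.96 / 492.78 = 0.2110.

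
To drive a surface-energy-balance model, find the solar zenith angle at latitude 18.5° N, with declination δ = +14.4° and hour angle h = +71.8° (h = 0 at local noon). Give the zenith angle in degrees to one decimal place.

θ_z = 68.5°

cos θ_z = sin φ sin δ + cos φ cos δ cos h = 0.078910 + 0.286889 = 0.365799.
θ_z = arccos(0.365799) = 68.5°.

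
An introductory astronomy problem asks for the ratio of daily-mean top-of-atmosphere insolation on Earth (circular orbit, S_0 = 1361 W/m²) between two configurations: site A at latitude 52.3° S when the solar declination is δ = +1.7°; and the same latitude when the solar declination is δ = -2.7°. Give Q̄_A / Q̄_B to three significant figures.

Q̄_A / Q̄_B ≈ 0.857

— Configuration A (ϕ=-52.3°):
cos h₀ = −tan(-52.3°) tan(+1.700°) = 0.0384, h₀ = 1.5324 rad.
Bracket: h₀ sin ϕ sin δ + cos ϕ cos δ sin h₀ = 1.5324×-0.79122×0.02967 + 0.61153×0.99956×0.99926 = -0.035974 + 0.610809 = 0.574835.
Q̄ = (S_0/π) × [bracket] = (1361/π) × 0.574835 = 249.03 W/m².
— Configuration B (ϕ=-52.3°):
cos h₀ = −tan(-52.3°) tan(-2.700°) = -0.0610, h₀ = 1.6319 rad.
Bracket: h₀ sin ϕ sin δ + cos ϕ cos δ sin h₀ = 1.6319×-0.79122×-0.04711 + 0.61153×0.99889×0.99814 = 0.060828 + 0.609715 = 0.670543.
Q̄ = (S_0/π) × [bracket] = (1361/π) × 0.670543 = 290.49 W/m².
Ratio Q̄_A / Q̄_B = 249.03 / 290.49 = 0.8573.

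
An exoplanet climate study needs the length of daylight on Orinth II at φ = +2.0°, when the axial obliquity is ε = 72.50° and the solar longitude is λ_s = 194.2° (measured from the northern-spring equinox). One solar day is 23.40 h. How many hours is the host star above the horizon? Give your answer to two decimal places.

11.64 h

Solar declination: sin δ = sin ε · sin λ_s = sin 72.50° × sin 194.2° = -0.23395, so δ = -13.530°.
cos H₀ = −tan φ · tan δ = −tan(+2.0°) × tan(-13.530°) = 0.0084, so H₀ = 1.5624 rad = 89.52°.
Daylight = 2H₀/(2π) × 23.40 h = (1.5624/π) × 23.40 = 11.64 h.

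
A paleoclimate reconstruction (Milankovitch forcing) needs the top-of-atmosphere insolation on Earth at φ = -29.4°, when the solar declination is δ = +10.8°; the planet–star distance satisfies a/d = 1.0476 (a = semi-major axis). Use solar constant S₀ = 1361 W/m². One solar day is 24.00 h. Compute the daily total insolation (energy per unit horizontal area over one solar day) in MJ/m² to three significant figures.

29.4 MJ/m²

cos H₀ = −tan(-29.4°) tan(+10.800°) = 0.1075, H₀ = 1.4631 rad.
Bracket: H₀ sin φ sin δ + cos φ cos δ sin H₀ = 1.4631×-0.49090×0.18738 + 0.87121×0.98229×0.99421 = -0.134583 + 0.850826 = 0.716243.
Inverse-square distance factor (a/d)² = 1.0476² = 1.097466.
Q̄ = (S₀/π) × 1.097466 × [bracket] = (1361/π) × 1.097466 × 0.716243 = 340.53 W/m².
Daily total = Q̄ × 24.00 h × 3600 s/h = 340.53 × 24.00 × 3600 / 10⁶ = 29.42 MJ/m².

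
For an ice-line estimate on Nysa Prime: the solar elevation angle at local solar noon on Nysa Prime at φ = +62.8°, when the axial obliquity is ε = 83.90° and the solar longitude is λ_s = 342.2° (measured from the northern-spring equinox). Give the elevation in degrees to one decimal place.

Solar declination: sin δ = sin ε · sin λ_s = sin 83.90° × sin 342.2° = -0.30396, so δ = -17.696°.
At local noon the hour angle is zero, so the zenith angle equals |φ − δ| = |+62.8° − (-17.696°)| = 80.496°.
Elevation = 90° − 80.496° = 9.5°.

9.5°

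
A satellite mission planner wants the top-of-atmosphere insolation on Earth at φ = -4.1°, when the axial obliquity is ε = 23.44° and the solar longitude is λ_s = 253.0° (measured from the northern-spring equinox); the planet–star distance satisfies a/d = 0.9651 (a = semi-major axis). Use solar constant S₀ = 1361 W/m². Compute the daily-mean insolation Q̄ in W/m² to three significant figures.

Solar declination: sin δ = sin ε · sin λ_s = sin 23.44° × sin 253.0° = -0.38041, so δ = -22.359°.
cos H₀ = −tan(-4.1°) tan(-22.359°) = -0.0295, H₀ = 1.6003 rad.
Bracket: H₀ sin φ sin δ + cos φ cos δ sin H₀ = 1.6003×-0.07150×-0.38041 + 0.99744×0.92482×0.99957 = 0.043527 + 0.922056 = 0.965583.
Inverse-square distance factor (a/d)² = 0.9651² = 0.931418.
Q̄ = (S₀/π) × 0.931418 × [bracket] = (1361/π) × 0.931418 × 0.965583 = 389.6 W/m².

Q̄ ≈ 390 W/m²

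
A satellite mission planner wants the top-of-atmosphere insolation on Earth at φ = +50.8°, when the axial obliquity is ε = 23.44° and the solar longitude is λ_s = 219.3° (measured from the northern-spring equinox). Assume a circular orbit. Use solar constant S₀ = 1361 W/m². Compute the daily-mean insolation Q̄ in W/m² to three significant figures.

Solar declination: sin δ = sin ε · sin λ_s = sin 23.44° × sin 219.3° = -0.25195, so δ = -14.593°.
cos H₀ = −tan(+50.8°) tan(-14.593°) = 0.3192, H₀ = 1.2459 rad.
Bracket: H₀ sin φ sin δ + cos φ cos δ sin H₀ = 1.2459×0.77494×-0.25195 + 0.63203×0.96774×0.94768 = -0.243257 + 0.579640 = 0.336383.
Q̄ = (S₀/π) × [bracket] = (1361/π) × 0.336383 = 145.7 W/m².

Q̄ ≈ 146 W/m²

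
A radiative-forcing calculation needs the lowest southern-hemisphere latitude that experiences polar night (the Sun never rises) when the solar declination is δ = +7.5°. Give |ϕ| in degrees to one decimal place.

|ϕ| = 82.5°

Polar night requires cos h₀ = −tan ϕ tan δ ≥ 1, i.e. tan ϕ tan δ ≤ −1.
The boundary is |tan ϕ| · |tan δ| = 1, so |ϕ| = 90° − |δ| = 90° − 7.5° = 82.5° in the southern hemisphere.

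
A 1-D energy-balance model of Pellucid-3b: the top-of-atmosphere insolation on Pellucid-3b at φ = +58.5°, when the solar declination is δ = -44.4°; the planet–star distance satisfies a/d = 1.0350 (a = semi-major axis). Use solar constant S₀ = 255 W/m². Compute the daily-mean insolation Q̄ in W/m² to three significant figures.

Q̄ ≈ 0.00 W/m²

cos H₀ = −tan(+58.5°) tan(-44.400°) = 1.5980 ≥ 1 ⇒ polar night, H₀ = 0 and Q̄ = 0.
Inverse-square distance factor (a/d)² = 1.0350² = 1.071225.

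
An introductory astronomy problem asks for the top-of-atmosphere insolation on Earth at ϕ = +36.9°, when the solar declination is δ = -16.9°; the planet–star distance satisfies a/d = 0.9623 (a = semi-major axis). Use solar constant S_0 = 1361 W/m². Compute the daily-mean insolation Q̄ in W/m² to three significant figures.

cos h₀ = −tan(+36.9°) tan(-16.900°) = 0.2281, h₀ = 1.3407 rad.
Bracket: h₀ sin ϕ sin δ + cos ϕ cos δ sin h₀ = 1.3407×0.60042×-0.29070 + 0.79968×0.95681×0.97363 = -0.234009 + 0.744965 = 0.510956.
Inverse-square distance factor (a/d)² = 0.9623² = 0.926021.
Q̄ = (S_0/π) × 0.926021 × [bracket] = (1361/π) × 0.926021 × 0.510956 = 205.0 W/m².

Q̄ ≈ 205 W/m²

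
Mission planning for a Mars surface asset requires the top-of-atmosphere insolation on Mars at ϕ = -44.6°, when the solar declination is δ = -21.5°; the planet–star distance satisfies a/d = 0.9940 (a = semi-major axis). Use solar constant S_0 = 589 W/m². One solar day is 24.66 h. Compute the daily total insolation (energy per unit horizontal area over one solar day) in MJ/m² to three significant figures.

cos h₀ = −tan(-44.6°) tan(-21.500°) = -0.3884, h₀ = 1.9697 rad.
Bracket: h₀ sin ϕ sin δ + cos ϕ cos δ sin h₀ = 1.9697×-0.70215×-0.36650 + 0.71203×0.93042×0.92147 = 0.506879 + 0.610462 = 1.117341.
Inverse-square distance factor (a/d)² = 0.9940² = 0.988036.
Q̄ = (S_0/π) × 0.988036 × [bracket] = (589/π) × 0.988036 × 1.117341 = 206.98 W/m².
Daily total = Q̄ × 24.66 h × 3600 s/h = 206.98 × 24.66 × 3600 / 10⁶ = 18.37 MJ/m².

18.4 MJ/m²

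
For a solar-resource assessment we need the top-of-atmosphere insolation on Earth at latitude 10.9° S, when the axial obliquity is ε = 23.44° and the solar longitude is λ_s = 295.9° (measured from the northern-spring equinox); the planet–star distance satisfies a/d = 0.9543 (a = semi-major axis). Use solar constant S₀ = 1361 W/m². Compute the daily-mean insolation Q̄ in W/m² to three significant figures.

Q̄ ≈ 405 W/m²

Solar declination: sin δ = sin ε · sin λ_s = sin 23.44° × sin 295.9° = -0.35783, so δ = -20.967°.
cos H₀ = −tan(-10.9°) tan(-20.967°) = -0.0738, H₀ = 1.6447 rad.
Bracket: H₀ sin φ sin δ + cos φ cos δ sin H₀ = 1.6447×-0.18910×-0.35783 + 0.98196×0.93379×0.99727 = 0.111290 + 0.914441 = 1.025731.
Inverse-square distance factor (a/d)² = 0.9543² = 0.910688.
Q̄ = (S₀/π) × 0.910688 × [bracket] = (1361/π) × 0.910688 × 1.025731 = 404.7 W/m².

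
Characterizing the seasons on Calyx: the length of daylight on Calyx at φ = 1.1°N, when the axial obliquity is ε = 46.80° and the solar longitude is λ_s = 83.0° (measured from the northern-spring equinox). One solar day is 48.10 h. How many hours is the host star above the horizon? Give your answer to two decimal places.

Solar declination: sin δ = sin ε · sin λ_s = sin 46.80° × sin 83.0° = 0.72354, so δ = +46.347°.
cos H₀ = −tan φ · tan δ = −tan(+1.1°) × tan(+46.347°) = -0.0201, so H₀ = 1.5909 rad = 91.15°.
Daylight = 2H₀/(2π) × 48.10 h = (1.5909/π) × 48.10 = 24.36 h.

24.36 h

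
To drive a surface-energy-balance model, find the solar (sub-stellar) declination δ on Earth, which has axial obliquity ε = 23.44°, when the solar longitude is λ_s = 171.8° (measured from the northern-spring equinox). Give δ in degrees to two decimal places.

δ = +3.25°

sin δ = sin ε · sin λ_s = sin 23.44° × sin 171.8° = 0.056736.
δ = arcsin(0.056736) = +3.25°.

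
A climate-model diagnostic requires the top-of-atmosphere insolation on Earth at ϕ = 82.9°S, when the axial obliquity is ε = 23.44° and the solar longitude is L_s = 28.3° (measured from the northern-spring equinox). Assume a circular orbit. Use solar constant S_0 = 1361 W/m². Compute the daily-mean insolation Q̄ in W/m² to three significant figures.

Solar declination: sin δ = sin ε · sin L_s = sin 23.44° × sin 28.3° = 0.18859, so δ = +10.870°.
cos h₀ = −tan(-82.9°) tan(+10.870°) = 1.5417 ≥ 1 ⇒ polar night, h₀ = 0 and Q̄ = 0.

Q̄ ≈ 0.00 W/m²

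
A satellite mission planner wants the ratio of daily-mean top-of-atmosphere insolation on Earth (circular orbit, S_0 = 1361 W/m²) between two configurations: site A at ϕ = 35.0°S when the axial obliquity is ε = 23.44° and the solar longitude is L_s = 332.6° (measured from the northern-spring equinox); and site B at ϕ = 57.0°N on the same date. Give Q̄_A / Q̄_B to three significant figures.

— Configuration A (ϕ=-35.0°):
Solar declination: sin δ = sin ε · sin L_s = sin 23.44° × sin 332.6° = -0.18306, so δ = -10.548°.
cos h₀ = −tan(-35.0°) tan(-10.548°) = -0.1304, h₀ = 1.7016 rad.
Bracket: h₀ sin ϕ sin δ + cos ϕ cos δ sin h₀ = 1.7016×-0.57358×-0.18306 + 0.81915×0.98310×0.99146 = 0.178667 + 0.798429 = 0.977096.
Q̄ = (S_0/π) × [bracket] = (1361/π) × 0.977096 = 423.30 W/m².
— Configuration B (ϕ=+57.0°):
cos h₀ = −tan(+57.0°) tan(-10.548°) = 0.2867, h₀ = 1.2800 rad.
Bracket: h₀ sin ϕ sin δ + cos ϕ cos δ sin h₀ = 1.2800×0.83867×-0.18306 + 0.54464×0.98310×0.95801 = -0.196514 + 0.512953 = 0.316439.
Q̄ = (S_0/π) × [bracket] = (1361/π) × 0.316439 = 137.09 W/m².
Ratio Q̄_A / Q̄_B = 423.30 / 137.09 = 3.088.

Q̄_A / Q̄_B ≈ 3.09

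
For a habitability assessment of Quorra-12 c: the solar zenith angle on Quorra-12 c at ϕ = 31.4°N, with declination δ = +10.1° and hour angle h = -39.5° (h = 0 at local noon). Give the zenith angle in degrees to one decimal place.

cos θ_z = sin ϕ sin δ + cos ϕ cos δ cos h = 0.091368 + 0.648414 = 0.739782.
θ_z = arccos(0.739782) = 42.3°.

θ_z = 42.3°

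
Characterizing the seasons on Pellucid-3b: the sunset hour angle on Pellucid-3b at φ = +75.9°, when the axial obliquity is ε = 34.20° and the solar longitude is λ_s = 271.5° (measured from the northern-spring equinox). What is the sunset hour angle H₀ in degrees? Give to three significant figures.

H₀ = 0.00°

Solar declination: sin δ = sin ε · sin λ_s = sin 34.20° × sin 271.5° = -0.56189, so δ = -34.187°.
cos H₀ = −tan φ · tan δ = 2.7042 ≥ 1, so the host star never rises (polar night) and H₀ = 0.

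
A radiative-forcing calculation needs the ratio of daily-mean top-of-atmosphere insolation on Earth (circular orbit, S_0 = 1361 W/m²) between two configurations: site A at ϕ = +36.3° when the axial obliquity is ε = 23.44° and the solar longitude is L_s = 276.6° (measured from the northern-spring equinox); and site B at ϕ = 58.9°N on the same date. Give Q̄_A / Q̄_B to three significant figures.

Q̄_A / Q̄_B ≈ 5.88

— Configuration A (ϕ=+36.3°):
Solar declination: sin δ = sin ε · sin L_s = sin 23.44° × sin 276.6° = -0.39515, so δ = -23.275°.
cos h₀ = −tan(+36.3°) tan(-23.275°) = 0.3160, h₀ = 1.2493 rad.
Bracket: h₀ sin ϕ sin δ + cos ϕ cos δ sin h₀ = 1.2493×0.59201×-0.39515 + 0.80593×0.91862×0.94876 = -0.292252 + 0.702408 = 0.410156.
Q̄ = (S_0/π) × [bracket] = (1361/π) × 0.410156 = 177.69 W/m².
— Configuration B (ϕ=+58.9°):
cos h₀ = −tan(+58.9°) tan(-23.275°) = 0.7131, h₀ = 0.7769 rad.
Bracket: h₀ sin ϕ sin δ + cos ϕ cos δ sin h₀ = 0.7769×0.85627×-0.39515 + 0.51653×0.91862×0.70108 = -0.262868 + 0.332659 = 0.069791.
Q̄ = (S_0/π) × [bracket] = (1361/π) × 0.069791 = 30.235 W/m².
Ratio Q̄_A / Q̄_B = 177.69 / 30.235 = 5.877.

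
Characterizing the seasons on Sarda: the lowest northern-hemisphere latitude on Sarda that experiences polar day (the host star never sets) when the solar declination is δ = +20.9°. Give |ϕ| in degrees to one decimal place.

|ϕ| = 69.1°

Polar day requires cos h₀ = −tan ϕ tan δ ≤ −1, i.e. tan ϕ tan δ ≥ 1.
The boundary is |tan ϕ| · |tan δ| = 1, so |ϕ| = 90° − |δ| = 90° − 20.9° = 69.1° in the northern hemisphere.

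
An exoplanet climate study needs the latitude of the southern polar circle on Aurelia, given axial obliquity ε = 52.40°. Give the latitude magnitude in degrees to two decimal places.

The polar circle is the lowest latitude that experiences at least one full rotation of continuous darkness at the northern-summer solstice; it lies at |ϕ| = 90° − ε = 90° − 52.40° = 37.60°.

37.60°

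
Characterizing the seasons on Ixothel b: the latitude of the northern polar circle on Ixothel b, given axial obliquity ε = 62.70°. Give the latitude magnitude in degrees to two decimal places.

27.30°

The polar circle is the lowest latitude that experiences at least one full rotation of continuous daylight at the northern-summer solstice; it lies at |ϕ| = 90° − ε = 90° − 62.70° = 27.30°.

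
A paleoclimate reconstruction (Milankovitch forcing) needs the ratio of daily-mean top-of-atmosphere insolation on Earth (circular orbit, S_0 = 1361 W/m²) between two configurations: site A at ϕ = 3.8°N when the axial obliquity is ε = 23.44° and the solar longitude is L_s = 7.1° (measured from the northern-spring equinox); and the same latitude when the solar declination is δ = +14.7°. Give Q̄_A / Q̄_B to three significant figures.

— Configuration A (ϕ=+3.8°):
Solar declination: sin δ = sin ε · sin L_s = sin 23.44° × sin 7.1° = 0.04917, so δ = +2.818°.
cos h₀ = −tan(+3.8°) tan(+2.818°) = -0.0033, h₀ = 1.5741 rad.
Bracket: h₀ sin ϕ sin δ + cos ϕ cos δ sin h₀ = 1.5741×0.06627×0.04917 + 0.99780×0.99879×0.99999 = 0.005129 + 0.996583 = 1.001712.
Q̄ = (S_0/π) × [bracket] = (1361/π) × 1.001712 = 433.96 W/m².
— Configuration B (ϕ=+3.8°):
cos h₀ = −tan(+3.8°) tan(+14.700°) = -0.0174, h₀ = 1.5882 rad.
Bracket: h₀ sin ϕ sin δ + cos ϕ cos δ sin h₀ = 1.5882×0.06627×0.25376 + 0.99780×0.96727×0.99985 = 0.026708 + 0.964997 = 0.991705.
Q̄ = (S_0/π) × [bracket] = (1361/π) × 0.991705 = 429.63 W/m².
Ratio Q̄_A / Q̄_B = 433.96 / 429.63 = 1.010.

Q̄_A / Q̄_B ≈ 1.01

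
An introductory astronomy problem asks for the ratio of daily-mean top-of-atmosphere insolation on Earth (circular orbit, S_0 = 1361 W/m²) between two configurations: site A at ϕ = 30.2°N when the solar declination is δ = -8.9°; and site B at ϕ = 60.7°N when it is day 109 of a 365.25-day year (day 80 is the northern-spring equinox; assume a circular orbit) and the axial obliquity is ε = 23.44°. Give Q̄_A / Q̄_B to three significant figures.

— Configuration A (ϕ=+30.2°):
cos h₀ = −tan(+30.2°) tan(-8.900°) = 0.0911, h₀ = 1.4795 rad.
Bracket: h₀ sin ϕ sin δ + cos ϕ cos δ sin h₀ = 1.4795×0.50302×-0.15471 + 0.86427×0.98796×0.99584 = -0.115138 + 0.850312 = 0.735174.
Q̄ = (S_0/π) × [bracket] = (1361/π) × 0.735174 = 318.49 W/m².
— Configuration B (ϕ=+60.7°):
Solar longitude: L_s = 360° × (109 − 80)/365.25 = 28.583°.
sin δ = sin 23.44° × sin 28.583° = 0.19032, so δ = +10.971°.
cos h₀ = −tan(+60.7°) tan(+10.971°) = -0.3455, h₀ = 1.9235 rad.
Bracket: h₀ sin ϕ sin δ + cos ϕ cos δ sin h₀ = 1.9235×0.87207×0.19032 + 0.48938×0.98172×0.93844 = 0.319248 + 0.450859 = 0.770107.
Q̄ = (S_0/π) × [bracket] = (1361/π) × 0.770107 = 333.63 W/m².
Ratio Q̄_A / Q̄_B = 318.49 / 333.63 = 0.9546.

Q̄_A / Q̄_B ≈ 0.955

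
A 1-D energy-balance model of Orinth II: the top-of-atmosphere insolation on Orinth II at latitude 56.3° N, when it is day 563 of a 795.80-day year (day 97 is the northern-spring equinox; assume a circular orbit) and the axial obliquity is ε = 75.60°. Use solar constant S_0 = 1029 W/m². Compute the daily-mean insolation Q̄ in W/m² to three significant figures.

Q̄ ≈ 8.14 W/m²

Solar longitude: L_s = 360° × (563 − 97)/795.80 = 210.807°.
sin δ = sin 75.60° × sin 210.807° = -0.49605, so δ = -29.739°.
cos h₀ = −tan(+56.3°) tan(-29.739°) = 0.8566, h₀ = 0.5421 rad.
Bracket: h₀ sin ϕ sin δ + cos ϕ cos δ sin h₀ = 0.5421×0.83195×-0.49605 + 0.55484×0.86829×0.51594 = -0.223719 + 0.248560 = 0.024841.
Q̄ = (S_0/π) × [bracket] = (1029/π) × 0.024841 = 8.136 W/m².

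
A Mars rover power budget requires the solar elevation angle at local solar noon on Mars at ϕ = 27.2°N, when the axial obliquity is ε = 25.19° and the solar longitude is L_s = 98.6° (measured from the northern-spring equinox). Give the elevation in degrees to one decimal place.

Solar declination: sin δ = sin ε · sin L_s = sin 25.19° × sin 98.6° = 0.42084, so δ = +24.887°.
At local noon the hour angle is zero, so the zenith angle equals |ϕ − δ| = |+27.2° − (+24.887°)| = 2.313°.
Elevation = 90° − 2.313° = 87.7°.

87.7°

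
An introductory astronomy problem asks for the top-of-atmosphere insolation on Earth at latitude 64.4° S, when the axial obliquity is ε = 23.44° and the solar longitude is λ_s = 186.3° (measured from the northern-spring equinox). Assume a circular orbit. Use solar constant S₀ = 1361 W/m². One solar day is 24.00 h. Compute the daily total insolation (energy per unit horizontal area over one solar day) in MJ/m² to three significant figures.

18.5 MJ/m²

Solar declination: sin δ = sin ε · sin λ_s = sin 23.44° × sin 186.3° = -0.04365, so δ = -2.502°.
cos H₀ = −tan(-64.4°) tan(-2.502°) = -0.0912, H₀ = 1.6621 rad.
Bracket: H₀ sin φ sin δ + cos φ cos δ sin H₀ = 1.6621×-0.90183×-0.04365 + 0.43209×0.99905×0.99583 = 0.065428 + 0.429879 = 0.495307.
Q̄ = (S₀/π) × [bracket] = (1361/π) × 0.495307 = 214.58 W/m².
Daily total = Q̄ × 24.00 h × 3600 s/h = 214.58 × 24.00 × 3600 / 10⁶ = 18.54 MJ/m².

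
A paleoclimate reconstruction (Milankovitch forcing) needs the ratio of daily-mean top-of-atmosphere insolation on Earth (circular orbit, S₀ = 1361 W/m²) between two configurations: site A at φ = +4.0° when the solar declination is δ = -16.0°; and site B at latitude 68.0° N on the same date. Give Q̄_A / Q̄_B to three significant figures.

— Configuration A (φ=+4.0°):
cos H₀ = −tan(+4.0°) tan(-16.000°) = 0.0201, H₀ = 1.5507 rad.
Bracket: H₀ sin φ sin δ + cos φ cos δ sin H₀ = 1.5507×0.06976×-0.27564 + 0.99756×0.96126×0.99980 = -0.029818 + 0.958723 = 0.928905.
Q̄ = (S₀/π) × [bracket] = (1361/π) × 0.928905 = 402.42 W/m².
— Configuration B (φ=+68.0°):
cos H₀ = −tan(+68.0°) tan(-16.000°) = 0.7097, H₀ = 0.7817 rad.
Bracket: H₀ sin φ sin δ + cos φ cos δ sin H₀ = 0.7817×0.92718×-0.27564 + 0.37461×0.96126×0.70448 = -0.199777 + 0.253682 = 0.053905.
Q̄ = (S₀/π) × [bracket] = (1361/π) × 0.053905 = 23.353 W/m².
Ratio Q̄_A / Q̄_B = 402.42 / 23.353 = 17.23.

Q̄_A / Q̄_B ≈ 17.2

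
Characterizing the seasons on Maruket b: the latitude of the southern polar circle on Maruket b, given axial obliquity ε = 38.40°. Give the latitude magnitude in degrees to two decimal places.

The polar circle is the lowest latitude that experiences at least one full rotation of continuous darkness at the northern-summer solstice; it lies at |ϕ| = 90° − ε = 90° − 38.40° = 51.60°.

51.60°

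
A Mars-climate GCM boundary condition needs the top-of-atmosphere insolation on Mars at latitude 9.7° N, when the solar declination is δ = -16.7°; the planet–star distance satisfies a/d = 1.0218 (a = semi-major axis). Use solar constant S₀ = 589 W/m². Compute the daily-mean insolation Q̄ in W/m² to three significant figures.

Q̄ ≈ 170 W/m²

cos H₀ = −tan(+9.7°) tan(-16.700°) = 0.0513, H₀ = 1.5195 rad.
Bracket: H₀ sin φ sin δ + cos φ cos δ sin H₀ = 1.5195×0.16849×-0.28736 + 0.98570×0.95782×0.99868 = -0.073570 + 0.942877 = 0.869307.
Inverse-square distance factor (a/d)² = 1.0218² = 1.044075.
Q̄ = (S₀/π) × 1.044075 × [bracket] = (589/π) × 1.044075 × 0.869307 = 170.2 W/m².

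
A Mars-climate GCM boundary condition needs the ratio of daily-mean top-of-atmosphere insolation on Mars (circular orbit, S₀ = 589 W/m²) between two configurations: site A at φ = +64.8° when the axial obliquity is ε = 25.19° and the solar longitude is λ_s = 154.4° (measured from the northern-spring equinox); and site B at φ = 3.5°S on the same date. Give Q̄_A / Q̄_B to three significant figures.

Q̄_A / Q̄_B ≈ 0.740

— Configuration A (φ=+64.8°):
Solar declination: sin δ = sin ε · sin λ_s = sin 25.19° × sin 154.4° = 0.18390, so δ = +10.597°.
cos H₀ = −tan(+64.8°) tan(+10.597°) = -0.3976, H₀ = 1.9797 rad.
Bracket: H₀ sin φ sin δ + cos φ cos δ sin H₀ = 1.9797×0.90483×0.18390 + 0.42578×0.98294×0.91756 = 0.329419 + 0.384014 = 0.713433.
Q̄ = (S₀/π) × [bracket] = (589/π) × 0.713433 = 133.76 W/m².
— Configuration B (φ=-3.5°):
cos H₀ = −tan(-3.5°) tan(+10.597°) = 0.0114, H₀ = 1.5594 rad.
Bracket: H₀ sin φ sin δ + cos φ cos δ sin H₀ = 1.5594×-0.06105×0.18390 + 0.99813×0.98294×0.99993 = -0.017508 + 0.981033 = 0.963525.
Q̄ = (S₀/π) × [bracket] = (589/π) × 0.963525 = 180.65 W/m².
Ratio Q̄_A / Q̄_B = 133.76 / 180.65 = 0.7404.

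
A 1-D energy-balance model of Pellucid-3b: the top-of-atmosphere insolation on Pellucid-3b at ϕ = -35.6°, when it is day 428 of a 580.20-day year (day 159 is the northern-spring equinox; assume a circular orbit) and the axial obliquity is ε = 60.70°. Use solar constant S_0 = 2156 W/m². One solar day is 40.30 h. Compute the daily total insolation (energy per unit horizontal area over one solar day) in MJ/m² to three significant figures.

Solar longitude: L_s = 360° × (428 − 159)/580.20 = 166.908°.
sin δ = sin 60.70° × sin 166.908° = 0.19754, so δ = +11.393°.
cos h₀ = −tan(-35.6°) tan(+11.393°) = 0.1443, h₀ = 1.4260 rad.
Bracket: h₀ sin ϕ sin δ + cos ϕ cos δ sin h₀ = 1.4260×-0.58212×0.19754 + 0.81310×0.98030×0.98954 = -0.163979 + 0.788744 = 0.624765.
Q̄ = (S_0/π) × [bracket] = (2156/π) × 0.624765 = 428.76 W/m².
Daily total = Q̄ × 40.30 h × 3600 s/h = 428.76 × 40.30 × 3600 / 10⁶ = 62.20 MJ/m².

62.2 MJ/m²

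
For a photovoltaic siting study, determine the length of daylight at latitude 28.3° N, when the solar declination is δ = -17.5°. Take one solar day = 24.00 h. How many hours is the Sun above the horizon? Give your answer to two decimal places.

10.70 h

cos h₀ = −tan ϕ · tan δ = −tan(+28.3°) × tan(-17.500°) = 0.1698, so h₀ = 1.4002 rad = 80.23°.
Daylight = 2h₀/(2π) × 24.00 h = (1.4002/π) × 24.00 = 10.70 h.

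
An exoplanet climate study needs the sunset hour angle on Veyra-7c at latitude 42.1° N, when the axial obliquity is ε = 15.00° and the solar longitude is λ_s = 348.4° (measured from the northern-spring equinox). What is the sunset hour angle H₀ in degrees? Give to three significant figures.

Solar declination: sin δ = sin ε · sin λ_s = sin 15.00° × sin 348.4° = -0.05204, so δ = -2.983°.
cos H₀ = −tan φ · tan δ = −tan(+42.1°) × tan(-2.983°) = 0.0471, so H₀ = 1.5237 rad = 87.30°.

H₀ = 87.3°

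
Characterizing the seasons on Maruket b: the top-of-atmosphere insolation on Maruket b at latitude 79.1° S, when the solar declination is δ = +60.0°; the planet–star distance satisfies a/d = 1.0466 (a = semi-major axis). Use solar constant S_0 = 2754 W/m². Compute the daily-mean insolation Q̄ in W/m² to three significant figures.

cos h₀ = −tan(-79.1°) tan(+60.000°) = 8.9944 ≥ 1 ⇒ polar night, h₀ = 0 and Q̄ = 0.
Inverse-square distance factor (a/d)² = 1.0466² = 1.095372.

Q̄ ≈ 0.00 W/m²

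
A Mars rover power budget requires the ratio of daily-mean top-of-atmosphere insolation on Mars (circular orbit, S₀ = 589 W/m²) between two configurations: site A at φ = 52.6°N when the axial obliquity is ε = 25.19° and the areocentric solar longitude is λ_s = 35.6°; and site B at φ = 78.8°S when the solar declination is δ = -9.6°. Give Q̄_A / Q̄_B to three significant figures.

Q̄_A / Q̄_B ≈ 1.78

— Configuration A (φ=+52.6°):
sin δ = sin 25.19° × sin 35.6° = 0.24776, so δ = +14.345°.
cos H₀ = −tan(+52.6°) tan(+14.345°) = -0.3345, H₀ = 1.9119 rad.
Bracket: H₀ sin φ sin δ + cos φ cos δ sin H₀ = 1.9119×0.79441×0.24776 + 0.60738×0.96882×0.94240 = 0.376306 + 0.554548 = 0.930854.
Q̄ = (S₀/π) × [bracket] = (589/π) × 0.930854 = 174.52 W/m².
— Configuration B (φ=-78.8°):
cos H₀ = −tan(-78.8°) tan(-9.600°) = -0.8542, H₀ = 2.5948 rad.
Bracket: H₀ sin φ sin δ + cos φ cos δ sin H₀ = 2.5948×-0.98096×-0.16677 + 0.19423×0.98600×0.51993 = 0.424496 + 0.099572 = 0.524068.
Q̄ = (S₀/π) × [bracket] = (589/π) × 0.524068 = 98.255 W/m².
Ratio Q̄_A / Q̄_B = 174.52 / 98.255 = 1.776.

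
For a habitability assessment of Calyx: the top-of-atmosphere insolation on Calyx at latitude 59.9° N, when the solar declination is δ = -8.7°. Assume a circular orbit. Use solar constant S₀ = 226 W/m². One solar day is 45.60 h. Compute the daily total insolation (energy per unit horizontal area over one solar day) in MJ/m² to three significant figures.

cos H₀ = −tan(+59.9°) tan(-8.700°) = 0.2640, H₀ = 1.3037 rad.
Bracket: H₀ sin φ sin δ + cos φ cos δ sin H₀ = 1.3037×0.86515×-0.15126 + 0.50151×0.98849×0.96453 = -0.170606 + 0.478154 = 0.307548.
Q̄ = (S₀/π) × [bracket] = (226/π) × 0.307548 = 22.124 W/m².
Daily total = Q̄ × 45.60 h × 3600 s/h = 22.124 × 45.60 × 3600 / 10⁶ = 3.632 MJ/m².

3.63 MJ/m²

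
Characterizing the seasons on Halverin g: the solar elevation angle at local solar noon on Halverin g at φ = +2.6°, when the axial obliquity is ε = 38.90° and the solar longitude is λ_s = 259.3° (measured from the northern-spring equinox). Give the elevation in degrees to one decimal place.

Solar declination: sin δ = sin ε · sin λ_s = sin 38.90° × sin 259.3° = -0.61704, so δ = -38.101°.
At local noon the hour angle is zero, so the zenith angle equals |φ − δ| = |+2.6° − (-38.101°)| = 40.701°.
Elevation = 90° − 40.701° = 49.3°.

49.3°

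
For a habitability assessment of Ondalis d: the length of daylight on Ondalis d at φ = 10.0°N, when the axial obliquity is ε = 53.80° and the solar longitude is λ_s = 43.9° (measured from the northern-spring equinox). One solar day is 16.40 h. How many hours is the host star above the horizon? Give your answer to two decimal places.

8.82 h

Solar declination: sin δ = sin ε · sin λ_s = sin 53.80° × sin 43.9° = 0.55955, so δ = +34.025°.
cos H₀ = −tan φ · tan δ = −tan(+10.0°) × tan(+34.025°) = -0.1190, so H₀ = 1.6901 rad = 96.84°.
Daylight = 2H₀/(2π) × 16.40 h = (1.6901/π) × 16.40 = 8.82 h.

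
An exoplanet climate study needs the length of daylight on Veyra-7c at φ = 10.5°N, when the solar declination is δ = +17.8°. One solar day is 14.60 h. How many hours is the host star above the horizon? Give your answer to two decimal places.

cos H₀ = −tan φ · tan δ = −tan(+10.5°) × tan(+17.800°) = -0.0595, so H₀ = 1.6303 rad = 93.41°.
Daylight = 2H₀/(2π) × 14.60 h = (1.6303/π) × 14.60 = 7.58 h.

7.58 h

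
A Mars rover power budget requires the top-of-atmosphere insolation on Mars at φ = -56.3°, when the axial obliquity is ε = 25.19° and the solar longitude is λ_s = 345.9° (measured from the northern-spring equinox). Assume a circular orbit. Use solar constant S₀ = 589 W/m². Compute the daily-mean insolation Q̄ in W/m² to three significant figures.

Solar declination: sin δ = sin ε · sin λ_s = sin 25.19° × sin 345.9° = -0.10369, so δ = -5.952°.
cos H₀ = −tan(-56.3°) tan(-5.952°) = -0.1563, H₀ = 1.7278 rad.
Bracket: H₀ sin φ sin δ + cos φ cos δ sin H₀ = 1.7278×-0.83195×-0.10369 + 0.55484×0.99461×0.98771 = 0.149048 + 0.545067 = 0.694115.
Q̄ = (S₀/π) × [bracket] = (589/π) × 0.694115 = 130.1 W/m².

Q̄ ≈ 130 W/m²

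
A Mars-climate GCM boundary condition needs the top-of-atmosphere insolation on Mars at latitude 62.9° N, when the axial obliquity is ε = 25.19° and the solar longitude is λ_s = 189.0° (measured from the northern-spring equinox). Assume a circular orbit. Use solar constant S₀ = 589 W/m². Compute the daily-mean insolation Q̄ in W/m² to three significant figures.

Q̄ ≈ 68.5 W/m²

Solar declination: sin δ = sin ε · sin λ_s = sin 25.19° × sin 189.0° = -0.06658, so δ = -3.818°.
cos H₀ = −tan(+62.9°) tan(-3.818°) = 0.1304, H₀ = 1.4400 rad.
Bracket: H₀ sin φ sin δ + cos φ cos δ sin H₀ = 1.4400×0.89021×-0.06658 + 0.45554×0.99778×0.99146 = -0.085349 + 0.450647 = 0.365298.
Q̄ = (S₀/π) × [bracket] = (589/π) × 0.365298 = 68.49 W/m².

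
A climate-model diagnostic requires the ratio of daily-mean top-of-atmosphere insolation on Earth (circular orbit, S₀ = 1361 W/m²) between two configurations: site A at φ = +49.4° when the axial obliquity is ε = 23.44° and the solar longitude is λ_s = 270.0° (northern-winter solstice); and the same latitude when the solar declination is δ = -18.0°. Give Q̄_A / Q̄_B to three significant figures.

— Configuration A (φ=+49.4°):
Solar declination: sin δ = sin ε · sin λ_s = sin 23.44° × sin 270.0° = -0.39779, so δ = -23.440°.
cos H₀ = −tan(+49.4°) tan(-23.440°) = 0.5059, H₀ = 1.0404 rad.
Bracket: H₀ sin φ sin δ + cos φ cos δ sin H₀ = 1.0404×0.75927×-0.39779 + 0.65077×0.91748×0.86262 = -0.314232 + 0.515043 = 0.200811.
Q̄ = (S₀/π) × [bracket] = (1361/π) × 0.200811 = 86.995 W/m².
— Configuration B (φ=+49.4°):
cos H₀ = −tan(+49.4°) tan(-18.000°) = 0.3791, H₀ = 1.1820 rad.
Bracket: H₀ sin φ sin δ + cos φ cos δ sin H₀ = 1.1820×0.75927×-0.30902 + 0.65077×0.95106×0.92536 = -0.277332 + 0.572725 = 0.295393.
Q̄ = (S₀/π) × [bracket] = (1361/π) × 0.295393 = 127.97 W/m².
Ratio Q̄_A / Q̄_B = 86.995 / 127.97 = 0.6798.

Q̄_A / Q̄_B ≈ 0.680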